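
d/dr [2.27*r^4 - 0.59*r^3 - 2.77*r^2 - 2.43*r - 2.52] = 9.08*r^3 - 1.77*r^2 - 5.54*r - 2.43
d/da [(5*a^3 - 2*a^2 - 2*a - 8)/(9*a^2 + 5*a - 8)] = (45*a^4 + 50*a^3 - 112*a^2 + 176*a + 56)/(81*a^4 + 90*a^3 - 119*a^2 - 80*a + 64)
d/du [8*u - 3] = 8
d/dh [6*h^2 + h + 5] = 12*h + 1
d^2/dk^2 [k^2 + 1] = 2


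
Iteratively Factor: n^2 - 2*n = (n)*(n - 2)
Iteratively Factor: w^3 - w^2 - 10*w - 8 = (w - 4)*(w^2 + 3*w + 2) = (w - 4)*(w + 1)*(w + 2)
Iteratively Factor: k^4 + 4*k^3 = (k)*(k^3 + 4*k^2) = k^2*(k^2 + 4*k) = k^2*(k + 4)*(k)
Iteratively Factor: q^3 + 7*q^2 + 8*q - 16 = (q - 1)*(q^2 + 8*q + 16) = (q - 1)*(q + 4)*(q + 4)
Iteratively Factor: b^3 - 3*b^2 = (b)*(b^2 - 3*b) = b^2*(b - 3)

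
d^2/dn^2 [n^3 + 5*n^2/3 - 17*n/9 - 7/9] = 6*n + 10/3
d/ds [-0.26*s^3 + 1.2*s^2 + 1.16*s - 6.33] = -0.78*s^2 + 2.4*s + 1.16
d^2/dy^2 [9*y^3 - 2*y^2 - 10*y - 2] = 54*y - 4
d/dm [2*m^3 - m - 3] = 6*m^2 - 1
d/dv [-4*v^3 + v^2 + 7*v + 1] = -12*v^2 + 2*v + 7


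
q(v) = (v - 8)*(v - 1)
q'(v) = 2*v - 9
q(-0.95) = 17.45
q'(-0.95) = -10.90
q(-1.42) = 22.80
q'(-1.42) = -11.84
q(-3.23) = 47.50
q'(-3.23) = -15.46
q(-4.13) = 62.23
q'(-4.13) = -17.26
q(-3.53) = 52.23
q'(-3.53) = -16.06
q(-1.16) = 19.79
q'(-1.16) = -11.32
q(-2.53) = 37.17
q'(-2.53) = -14.06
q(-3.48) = 51.43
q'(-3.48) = -15.96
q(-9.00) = 170.00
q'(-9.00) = -27.00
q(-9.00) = 170.00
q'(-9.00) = -27.00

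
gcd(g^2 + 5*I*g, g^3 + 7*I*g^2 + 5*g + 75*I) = g + 5*I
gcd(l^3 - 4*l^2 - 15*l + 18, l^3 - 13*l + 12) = l - 1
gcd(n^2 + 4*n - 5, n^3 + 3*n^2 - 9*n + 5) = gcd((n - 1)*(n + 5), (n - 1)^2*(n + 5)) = n^2 + 4*n - 5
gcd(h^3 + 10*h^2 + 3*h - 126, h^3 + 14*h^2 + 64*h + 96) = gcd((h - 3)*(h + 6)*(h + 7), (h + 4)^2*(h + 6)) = h + 6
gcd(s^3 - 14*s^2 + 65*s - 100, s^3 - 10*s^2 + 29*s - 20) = s^2 - 9*s + 20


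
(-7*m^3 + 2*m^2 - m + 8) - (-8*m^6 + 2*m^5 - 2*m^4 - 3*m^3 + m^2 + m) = 8*m^6 - 2*m^5 + 2*m^4 - 4*m^3 + m^2 - 2*m + 8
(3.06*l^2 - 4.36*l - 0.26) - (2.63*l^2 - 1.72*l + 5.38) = 0.43*l^2 - 2.64*l - 5.64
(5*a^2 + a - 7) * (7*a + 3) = 35*a^3 + 22*a^2 - 46*a - 21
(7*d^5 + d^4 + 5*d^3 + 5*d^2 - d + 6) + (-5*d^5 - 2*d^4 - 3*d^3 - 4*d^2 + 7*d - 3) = 2*d^5 - d^4 + 2*d^3 + d^2 + 6*d + 3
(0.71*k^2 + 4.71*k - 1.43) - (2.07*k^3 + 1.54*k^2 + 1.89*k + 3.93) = -2.07*k^3 - 0.83*k^2 + 2.82*k - 5.36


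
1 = 1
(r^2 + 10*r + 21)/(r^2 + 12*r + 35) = (r + 3)/(r + 5)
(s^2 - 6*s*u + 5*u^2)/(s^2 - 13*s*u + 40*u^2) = (s - u)/(s - 8*u)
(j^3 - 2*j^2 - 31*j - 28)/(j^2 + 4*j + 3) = (j^2 - 3*j - 28)/(j + 3)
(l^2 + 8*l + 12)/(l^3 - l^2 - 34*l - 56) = (l + 6)/(l^2 - 3*l - 28)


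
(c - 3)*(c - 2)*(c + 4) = c^3 - c^2 - 14*c + 24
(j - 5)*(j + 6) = j^2 + j - 30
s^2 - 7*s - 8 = (s - 8)*(s + 1)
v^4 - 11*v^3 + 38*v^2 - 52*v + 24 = (v - 6)*(v - 2)^2*(v - 1)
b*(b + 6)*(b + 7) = b^3 + 13*b^2 + 42*b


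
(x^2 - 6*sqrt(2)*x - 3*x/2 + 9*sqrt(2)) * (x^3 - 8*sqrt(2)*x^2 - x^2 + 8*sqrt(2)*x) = x^5 - 14*sqrt(2)*x^4 - 5*x^4/2 + 35*sqrt(2)*x^3 + 195*x^3/2 - 240*x^2 - 21*sqrt(2)*x^2 + 144*x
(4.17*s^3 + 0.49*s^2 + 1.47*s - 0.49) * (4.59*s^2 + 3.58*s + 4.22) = 19.1403*s^5 + 17.1777*s^4 + 26.0989*s^3 + 5.0813*s^2 + 4.4492*s - 2.0678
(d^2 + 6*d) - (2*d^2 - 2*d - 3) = -d^2 + 8*d + 3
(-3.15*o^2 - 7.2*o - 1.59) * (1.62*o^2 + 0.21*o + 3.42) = -5.103*o^4 - 12.3255*o^3 - 14.8608*o^2 - 24.9579*o - 5.4378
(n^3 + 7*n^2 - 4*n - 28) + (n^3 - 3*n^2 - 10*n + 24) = 2*n^3 + 4*n^2 - 14*n - 4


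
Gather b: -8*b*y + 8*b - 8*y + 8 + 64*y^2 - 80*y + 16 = b*(8 - 8*y) + 64*y^2 - 88*y + 24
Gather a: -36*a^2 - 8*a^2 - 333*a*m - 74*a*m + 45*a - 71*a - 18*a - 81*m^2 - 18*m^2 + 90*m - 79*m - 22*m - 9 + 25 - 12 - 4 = -44*a^2 + a*(-407*m - 44) - 99*m^2 - 11*m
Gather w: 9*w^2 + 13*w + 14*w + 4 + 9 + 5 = 9*w^2 + 27*w + 18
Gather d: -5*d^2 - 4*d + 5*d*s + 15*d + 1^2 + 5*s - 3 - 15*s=-5*d^2 + d*(5*s + 11) - 10*s - 2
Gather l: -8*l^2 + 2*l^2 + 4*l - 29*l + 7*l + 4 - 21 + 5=-6*l^2 - 18*l - 12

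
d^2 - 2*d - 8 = (d - 4)*(d + 2)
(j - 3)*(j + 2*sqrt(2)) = j^2 - 3*j + 2*sqrt(2)*j - 6*sqrt(2)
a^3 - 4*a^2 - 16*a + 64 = (a - 4)^2*(a + 4)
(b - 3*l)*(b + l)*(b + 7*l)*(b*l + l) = b^4*l + 5*b^3*l^2 + b^3*l - 17*b^2*l^3 + 5*b^2*l^2 - 21*b*l^4 - 17*b*l^3 - 21*l^4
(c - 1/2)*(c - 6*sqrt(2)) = c^2 - 6*sqrt(2)*c - c/2 + 3*sqrt(2)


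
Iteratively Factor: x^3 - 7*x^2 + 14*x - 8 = (x - 4)*(x^2 - 3*x + 2) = (x - 4)*(x - 2)*(x - 1)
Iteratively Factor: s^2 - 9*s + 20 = (s - 4)*(s - 5)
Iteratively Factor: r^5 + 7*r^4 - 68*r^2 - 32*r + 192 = (r - 2)*(r^4 + 9*r^3 + 18*r^2 - 32*r - 96) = (r - 2)^2*(r^3 + 11*r^2 + 40*r + 48) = (r - 2)^2*(r + 3)*(r^2 + 8*r + 16) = (r - 2)^2*(r + 3)*(r + 4)*(r + 4)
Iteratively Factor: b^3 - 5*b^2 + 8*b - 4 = (b - 2)*(b^2 - 3*b + 2) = (b - 2)^2*(b - 1)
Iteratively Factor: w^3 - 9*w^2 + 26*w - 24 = (w - 2)*(w^2 - 7*w + 12) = (w - 3)*(w - 2)*(w - 4)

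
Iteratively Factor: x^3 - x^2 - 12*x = (x - 4)*(x^2 + 3*x) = (x - 4)*(x + 3)*(x)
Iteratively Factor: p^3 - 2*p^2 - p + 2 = (p - 2)*(p^2 - 1) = (p - 2)*(p - 1)*(p + 1)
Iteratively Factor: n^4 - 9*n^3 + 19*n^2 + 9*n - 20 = (n - 1)*(n^3 - 8*n^2 + 11*n + 20) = (n - 5)*(n - 1)*(n^2 - 3*n - 4) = (n - 5)*(n - 1)*(n + 1)*(n - 4)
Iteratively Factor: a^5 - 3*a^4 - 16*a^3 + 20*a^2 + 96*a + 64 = (a - 4)*(a^4 + a^3 - 12*a^2 - 28*a - 16) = (a - 4)^2*(a^3 + 5*a^2 + 8*a + 4) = (a - 4)^2*(a + 1)*(a^2 + 4*a + 4) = (a - 4)^2*(a + 1)*(a + 2)*(a + 2)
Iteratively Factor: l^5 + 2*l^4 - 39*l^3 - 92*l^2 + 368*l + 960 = (l + 4)*(l^4 - 2*l^3 - 31*l^2 + 32*l + 240) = (l - 4)*(l + 4)*(l^3 + 2*l^2 - 23*l - 60) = (l - 5)*(l - 4)*(l + 4)*(l^2 + 7*l + 12) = (l - 5)*(l - 4)*(l + 4)^2*(l + 3)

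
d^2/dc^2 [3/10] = 0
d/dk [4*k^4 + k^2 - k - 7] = 16*k^3 + 2*k - 1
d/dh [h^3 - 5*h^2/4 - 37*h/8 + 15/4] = 3*h^2 - 5*h/2 - 37/8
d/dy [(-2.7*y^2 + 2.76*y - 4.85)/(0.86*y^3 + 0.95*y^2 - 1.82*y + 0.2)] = (2.322*y^4 - 4.7472*y^3 + 14.805*y^2 + 8.135*y - 8.275)/(0.7396*y^6 + 1.634*y^5 - 2.2279*y^4 - 3.114*y^3 + 3.6924*y^2 - 0.728*y + 0.04)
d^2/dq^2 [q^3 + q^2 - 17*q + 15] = 6*q + 2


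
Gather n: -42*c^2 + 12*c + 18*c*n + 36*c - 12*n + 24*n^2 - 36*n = -42*c^2 + 48*c + 24*n^2 + n*(18*c - 48)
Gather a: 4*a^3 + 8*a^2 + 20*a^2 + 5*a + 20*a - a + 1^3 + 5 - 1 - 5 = 4*a^3 + 28*a^2 + 24*a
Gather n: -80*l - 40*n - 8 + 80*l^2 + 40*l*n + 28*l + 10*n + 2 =80*l^2 - 52*l + n*(40*l - 30) - 6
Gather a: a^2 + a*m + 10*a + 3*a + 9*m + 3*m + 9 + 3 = a^2 + a*(m + 13) + 12*m + 12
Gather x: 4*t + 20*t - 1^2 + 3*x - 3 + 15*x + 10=24*t + 18*x + 6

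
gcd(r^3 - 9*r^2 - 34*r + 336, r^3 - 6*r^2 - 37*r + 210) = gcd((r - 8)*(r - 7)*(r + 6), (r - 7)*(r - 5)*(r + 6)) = r^2 - r - 42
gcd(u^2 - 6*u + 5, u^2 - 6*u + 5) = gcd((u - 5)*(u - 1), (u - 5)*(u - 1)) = u^2 - 6*u + 5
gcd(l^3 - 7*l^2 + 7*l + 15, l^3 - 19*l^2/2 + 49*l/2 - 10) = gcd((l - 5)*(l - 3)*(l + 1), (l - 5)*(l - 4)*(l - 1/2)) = l - 5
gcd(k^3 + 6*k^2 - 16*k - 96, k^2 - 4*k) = k - 4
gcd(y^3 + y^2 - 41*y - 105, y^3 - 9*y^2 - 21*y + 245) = y^2 - 2*y - 35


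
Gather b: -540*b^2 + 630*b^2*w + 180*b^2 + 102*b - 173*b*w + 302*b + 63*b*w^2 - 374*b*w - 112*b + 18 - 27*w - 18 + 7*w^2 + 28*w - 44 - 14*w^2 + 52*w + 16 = b^2*(630*w - 360) + b*(63*w^2 - 547*w + 292) - 7*w^2 + 53*w - 28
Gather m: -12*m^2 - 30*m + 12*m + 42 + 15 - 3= -12*m^2 - 18*m + 54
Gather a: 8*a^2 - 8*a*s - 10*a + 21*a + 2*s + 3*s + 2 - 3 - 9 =8*a^2 + a*(11 - 8*s) + 5*s - 10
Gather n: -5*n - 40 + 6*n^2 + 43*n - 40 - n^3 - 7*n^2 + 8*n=-n^3 - n^2 + 46*n - 80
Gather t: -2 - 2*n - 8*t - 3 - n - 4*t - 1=-3*n - 12*t - 6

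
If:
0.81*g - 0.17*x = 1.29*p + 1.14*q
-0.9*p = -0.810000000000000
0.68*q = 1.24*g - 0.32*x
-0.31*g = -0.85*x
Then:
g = -1.02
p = 0.90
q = -1.69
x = -0.37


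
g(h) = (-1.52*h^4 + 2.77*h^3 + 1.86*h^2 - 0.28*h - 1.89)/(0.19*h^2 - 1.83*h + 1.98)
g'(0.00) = -1.02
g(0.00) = -0.95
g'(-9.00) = 95.59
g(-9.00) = -349.90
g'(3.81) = 79.34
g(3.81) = 64.03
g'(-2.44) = 12.91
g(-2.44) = -11.12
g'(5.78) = 468.86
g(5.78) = 490.26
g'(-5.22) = 44.02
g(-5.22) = -88.11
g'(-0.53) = -0.07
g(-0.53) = -0.58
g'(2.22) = 15.38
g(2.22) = -0.04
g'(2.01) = 12.62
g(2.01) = -2.95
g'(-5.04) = 41.76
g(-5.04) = -80.39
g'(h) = (1.83 - 0.38*h)*(-1.52*h^4 + 2.77*h^3 + 1.86*h^2 - 0.28*h - 1.89)/(0.19*h^2 - 1.83*h + 1.98)^2 + (-6.08*h^3 + 8.31*h^2 + 3.72*h - 0.28)/(0.19*h^2 - 1.83*h + 1.98) = (-0.5776*h^5 + 8.8711*h^4 - 22.1766*h^3 + 13.1032*h^2 + 8.0838*h - 4.0131)/(0.0361*h^4 - 0.6954*h^3 + 4.1013*h^2 - 7.2468*h + 3.9204)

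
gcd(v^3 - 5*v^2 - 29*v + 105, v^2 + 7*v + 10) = v + 5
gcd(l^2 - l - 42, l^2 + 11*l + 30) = l + 6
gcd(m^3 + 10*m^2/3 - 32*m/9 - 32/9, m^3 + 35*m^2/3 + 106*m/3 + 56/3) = m^2 + 14*m/3 + 8/3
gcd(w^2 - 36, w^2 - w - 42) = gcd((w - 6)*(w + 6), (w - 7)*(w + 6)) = w + 6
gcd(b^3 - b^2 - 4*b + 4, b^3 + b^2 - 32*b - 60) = b + 2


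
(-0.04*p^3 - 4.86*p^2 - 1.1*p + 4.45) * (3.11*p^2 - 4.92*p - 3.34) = -0.1244*p^5 - 14.9178*p^4 + 20.6238*p^3 + 35.4839*p^2 - 18.22*p - 14.863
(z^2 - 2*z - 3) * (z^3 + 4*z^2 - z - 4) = z^5 + 2*z^4 - 12*z^3 - 14*z^2 + 11*z + 12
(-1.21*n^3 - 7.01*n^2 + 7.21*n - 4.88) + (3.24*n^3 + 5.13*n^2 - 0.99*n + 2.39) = 2.03*n^3 - 1.88*n^2 + 6.22*n - 2.49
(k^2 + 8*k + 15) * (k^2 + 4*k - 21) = k^4 + 12*k^3 + 26*k^2 - 108*k - 315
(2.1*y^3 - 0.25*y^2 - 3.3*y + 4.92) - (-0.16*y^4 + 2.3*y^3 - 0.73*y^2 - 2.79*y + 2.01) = 0.16*y^4 - 0.2*y^3 + 0.48*y^2 - 0.51*y + 2.91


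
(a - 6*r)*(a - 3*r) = a^2 - 9*a*r + 18*r^2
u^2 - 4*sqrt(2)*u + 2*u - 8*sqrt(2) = (u + 2)*(u - 4*sqrt(2))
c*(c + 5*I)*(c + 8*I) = c^3 + 13*I*c^2 - 40*c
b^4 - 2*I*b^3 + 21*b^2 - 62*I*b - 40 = (b - 4*I)*(b - 2*I)*(b - I)*(b + 5*I)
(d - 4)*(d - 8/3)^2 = d^3 - 28*d^2/3 + 256*d/9 - 256/9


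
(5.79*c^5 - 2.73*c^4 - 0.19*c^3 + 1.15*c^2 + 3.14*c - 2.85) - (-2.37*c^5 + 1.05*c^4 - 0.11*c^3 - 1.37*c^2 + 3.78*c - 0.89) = 8.16*c^5 - 3.78*c^4 - 0.08*c^3 + 2.52*c^2 - 0.64*c - 1.96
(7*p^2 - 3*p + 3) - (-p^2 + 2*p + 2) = 8*p^2 - 5*p + 1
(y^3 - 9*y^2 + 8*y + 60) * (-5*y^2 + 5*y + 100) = -5*y^5 + 50*y^4 + 15*y^3 - 1160*y^2 + 1100*y + 6000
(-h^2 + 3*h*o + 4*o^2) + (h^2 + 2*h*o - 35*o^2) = 5*h*o - 31*o^2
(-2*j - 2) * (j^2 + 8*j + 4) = -2*j^3 - 18*j^2 - 24*j - 8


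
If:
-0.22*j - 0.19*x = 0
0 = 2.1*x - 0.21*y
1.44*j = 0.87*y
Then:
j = 0.00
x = 0.00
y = 0.00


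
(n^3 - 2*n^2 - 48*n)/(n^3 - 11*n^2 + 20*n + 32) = n*(n + 6)/(n^2 - 3*n - 4)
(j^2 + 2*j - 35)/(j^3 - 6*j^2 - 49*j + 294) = (j - 5)/(j^2 - 13*j + 42)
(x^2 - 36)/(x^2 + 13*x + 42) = (x - 6)/(x + 7)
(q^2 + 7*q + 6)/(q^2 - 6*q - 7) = (q + 6)/(q - 7)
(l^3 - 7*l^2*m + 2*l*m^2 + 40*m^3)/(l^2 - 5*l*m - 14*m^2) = (l^2 - 9*l*m + 20*m^2)/(l - 7*m)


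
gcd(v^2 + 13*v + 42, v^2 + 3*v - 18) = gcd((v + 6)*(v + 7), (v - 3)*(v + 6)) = v + 6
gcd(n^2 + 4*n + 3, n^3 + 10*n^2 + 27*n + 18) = n^2 + 4*n + 3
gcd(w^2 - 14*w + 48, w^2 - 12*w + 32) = w - 8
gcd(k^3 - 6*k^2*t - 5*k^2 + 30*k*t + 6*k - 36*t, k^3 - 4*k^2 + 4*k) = k - 2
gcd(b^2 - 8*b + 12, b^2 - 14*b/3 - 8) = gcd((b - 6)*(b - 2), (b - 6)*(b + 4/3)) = b - 6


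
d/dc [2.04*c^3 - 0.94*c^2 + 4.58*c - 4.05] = 6.12*c^2 - 1.88*c + 4.58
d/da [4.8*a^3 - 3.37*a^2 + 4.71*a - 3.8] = 14.4*a^2 - 6.74*a + 4.71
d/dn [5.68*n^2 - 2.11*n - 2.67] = 11.36*n - 2.11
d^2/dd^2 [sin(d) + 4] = -sin(d)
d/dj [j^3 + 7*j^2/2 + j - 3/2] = 3*j^2 + 7*j + 1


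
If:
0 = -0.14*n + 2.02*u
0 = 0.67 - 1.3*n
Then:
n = 0.52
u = 0.04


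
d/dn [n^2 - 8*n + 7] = 2*n - 8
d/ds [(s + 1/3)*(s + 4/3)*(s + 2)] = 3*s^2 + 22*s/3 + 34/9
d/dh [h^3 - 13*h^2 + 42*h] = 3*h^2 - 26*h + 42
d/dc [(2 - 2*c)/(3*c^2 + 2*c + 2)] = 2*(3*c^2 - 6*c - 4)/(9*c^4 + 12*c^3 + 16*c^2 + 8*c + 4)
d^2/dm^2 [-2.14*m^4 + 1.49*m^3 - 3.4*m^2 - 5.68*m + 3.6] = -25.68*m^2 + 8.94*m - 6.8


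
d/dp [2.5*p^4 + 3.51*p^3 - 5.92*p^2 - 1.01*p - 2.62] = 10.0*p^3 + 10.53*p^2 - 11.84*p - 1.01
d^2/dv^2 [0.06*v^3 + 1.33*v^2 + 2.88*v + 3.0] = 0.36*v + 2.66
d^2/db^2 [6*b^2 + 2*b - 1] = 12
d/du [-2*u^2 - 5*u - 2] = -4*u - 5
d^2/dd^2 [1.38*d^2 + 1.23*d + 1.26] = 2.76000000000000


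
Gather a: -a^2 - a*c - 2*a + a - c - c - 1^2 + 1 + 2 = -a^2 + a*(-c - 1) - 2*c + 2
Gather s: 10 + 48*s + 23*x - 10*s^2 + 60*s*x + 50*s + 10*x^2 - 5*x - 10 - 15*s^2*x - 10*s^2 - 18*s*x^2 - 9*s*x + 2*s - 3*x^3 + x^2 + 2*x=s^2*(-15*x - 20) + s*(-18*x^2 + 51*x + 100) - 3*x^3 + 11*x^2 + 20*x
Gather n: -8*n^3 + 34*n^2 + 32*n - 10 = -8*n^3 + 34*n^2 + 32*n - 10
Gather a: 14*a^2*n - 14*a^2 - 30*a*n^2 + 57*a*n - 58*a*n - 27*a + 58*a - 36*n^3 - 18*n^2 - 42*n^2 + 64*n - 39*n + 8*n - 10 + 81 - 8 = a^2*(14*n - 14) + a*(-30*n^2 - n + 31) - 36*n^3 - 60*n^2 + 33*n + 63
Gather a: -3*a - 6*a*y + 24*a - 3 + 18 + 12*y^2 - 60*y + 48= a*(21 - 6*y) + 12*y^2 - 60*y + 63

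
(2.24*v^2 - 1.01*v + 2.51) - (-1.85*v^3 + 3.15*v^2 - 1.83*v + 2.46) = 1.85*v^3 - 0.91*v^2 + 0.82*v + 0.0499999999999998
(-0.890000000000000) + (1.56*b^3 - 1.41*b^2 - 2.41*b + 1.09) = 1.56*b^3 - 1.41*b^2 - 2.41*b + 0.2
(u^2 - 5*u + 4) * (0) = 0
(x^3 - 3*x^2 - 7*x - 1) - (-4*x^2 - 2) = x^3 + x^2 - 7*x + 1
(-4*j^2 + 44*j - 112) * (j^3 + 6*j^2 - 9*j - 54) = -4*j^5 + 20*j^4 + 188*j^3 - 852*j^2 - 1368*j + 6048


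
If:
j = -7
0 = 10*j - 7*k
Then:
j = -7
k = -10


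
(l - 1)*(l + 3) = l^2 + 2*l - 3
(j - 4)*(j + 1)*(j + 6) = j^3 + 3*j^2 - 22*j - 24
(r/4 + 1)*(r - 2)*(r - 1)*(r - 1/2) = r^4/4 + r^3/8 - 21*r^2/8 + 13*r/4 - 1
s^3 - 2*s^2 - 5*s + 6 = (s - 3)*(s - 1)*(s + 2)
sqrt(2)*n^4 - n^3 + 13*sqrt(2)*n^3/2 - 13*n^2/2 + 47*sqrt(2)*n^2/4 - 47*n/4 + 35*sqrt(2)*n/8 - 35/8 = (n + 5/2)*(n + 7/2)*(n - sqrt(2)/2)*(sqrt(2)*n + sqrt(2)/2)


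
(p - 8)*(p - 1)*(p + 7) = p^3 - 2*p^2 - 55*p + 56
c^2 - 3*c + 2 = (c - 2)*(c - 1)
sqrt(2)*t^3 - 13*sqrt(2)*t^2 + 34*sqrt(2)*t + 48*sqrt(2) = (t - 8)*(t - 6)*(sqrt(2)*t + sqrt(2))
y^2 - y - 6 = (y - 3)*(y + 2)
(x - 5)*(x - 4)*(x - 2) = x^3 - 11*x^2 + 38*x - 40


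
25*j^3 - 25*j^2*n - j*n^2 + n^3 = (-5*j + n)*(-j + n)*(5*j + n)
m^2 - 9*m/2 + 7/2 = (m - 7/2)*(m - 1)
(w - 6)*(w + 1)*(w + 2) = w^3 - 3*w^2 - 16*w - 12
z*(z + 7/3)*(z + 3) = z^3 + 16*z^2/3 + 7*z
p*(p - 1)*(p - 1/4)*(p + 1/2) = p^4 - 3*p^3/4 - 3*p^2/8 + p/8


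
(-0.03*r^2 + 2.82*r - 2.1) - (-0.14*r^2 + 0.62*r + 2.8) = 0.11*r^2 + 2.2*r - 4.9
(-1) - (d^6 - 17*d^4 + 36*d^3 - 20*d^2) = -d^6 + 17*d^4 - 36*d^3 + 20*d^2 - 1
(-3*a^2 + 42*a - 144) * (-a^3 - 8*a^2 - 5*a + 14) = 3*a^5 - 18*a^4 - 177*a^3 + 900*a^2 + 1308*a - 2016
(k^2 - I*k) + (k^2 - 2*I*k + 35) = 2*k^2 - 3*I*k + 35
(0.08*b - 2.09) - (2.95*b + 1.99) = -2.87*b - 4.08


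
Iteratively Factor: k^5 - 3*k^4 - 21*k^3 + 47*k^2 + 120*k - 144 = (k - 1)*(k^4 - 2*k^3 - 23*k^2 + 24*k + 144) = (k - 1)*(k + 3)*(k^3 - 5*k^2 - 8*k + 48) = (k - 1)*(k + 3)^2*(k^2 - 8*k + 16) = (k - 4)*(k - 1)*(k + 3)^2*(k - 4)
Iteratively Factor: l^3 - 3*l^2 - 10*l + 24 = (l - 2)*(l^2 - l - 12) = (l - 4)*(l - 2)*(l + 3)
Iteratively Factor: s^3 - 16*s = (s - 4)*(s^2 + 4*s) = (s - 4)*(s + 4)*(s)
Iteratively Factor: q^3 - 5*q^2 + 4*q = (q)*(q^2 - 5*q + 4) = q*(q - 1)*(q - 4)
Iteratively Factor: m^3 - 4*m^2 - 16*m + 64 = (m + 4)*(m^2 - 8*m + 16) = (m - 4)*(m + 4)*(m - 4)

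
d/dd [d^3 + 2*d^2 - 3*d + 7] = 3*d^2 + 4*d - 3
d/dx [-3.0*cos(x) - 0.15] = 3.0*sin(x)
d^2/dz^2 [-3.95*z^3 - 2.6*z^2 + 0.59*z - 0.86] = -23.7*z - 5.2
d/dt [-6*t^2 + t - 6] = 1 - 12*t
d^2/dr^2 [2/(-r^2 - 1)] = 4*(1 - 3*r^2)/(r^2 + 1)^3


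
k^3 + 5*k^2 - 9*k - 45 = (k - 3)*(k + 3)*(k + 5)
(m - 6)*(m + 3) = m^2 - 3*m - 18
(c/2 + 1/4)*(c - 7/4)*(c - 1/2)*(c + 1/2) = c^4/2 - 5*c^3/8 - 9*c^2/16 + 5*c/32 + 7/64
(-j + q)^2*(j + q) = j^3 - j^2*q - j*q^2 + q^3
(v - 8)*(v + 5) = v^2 - 3*v - 40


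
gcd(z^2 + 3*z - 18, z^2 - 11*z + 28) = 1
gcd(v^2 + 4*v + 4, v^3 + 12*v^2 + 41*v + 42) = v + 2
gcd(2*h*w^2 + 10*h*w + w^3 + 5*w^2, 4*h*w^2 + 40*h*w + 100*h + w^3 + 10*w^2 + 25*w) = w + 5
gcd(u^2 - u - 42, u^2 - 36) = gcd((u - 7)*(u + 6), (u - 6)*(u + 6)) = u + 6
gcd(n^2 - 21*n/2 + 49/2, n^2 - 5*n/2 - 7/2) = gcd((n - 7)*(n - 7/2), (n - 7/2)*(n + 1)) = n - 7/2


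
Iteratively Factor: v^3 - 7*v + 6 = (v - 2)*(v^2 + 2*v - 3) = (v - 2)*(v + 3)*(v - 1)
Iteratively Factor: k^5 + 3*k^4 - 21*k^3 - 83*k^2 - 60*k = (k)*(k^4 + 3*k^3 - 21*k^2 - 83*k - 60) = k*(k + 4)*(k^3 - k^2 - 17*k - 15) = k*(k + 1)*(k + 4)*(k^2 - 2*k - 15) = k*(k + 1)*(k + 3)*(k + 4)*(k - 5)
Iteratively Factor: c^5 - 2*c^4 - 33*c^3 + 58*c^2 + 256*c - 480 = (c - 5)*(c^4 + 3*c^3 - 18*c^2 - 32*c + 96) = (c - 5)*(c - 2)*(c^3 + 5*c^2 - 8*c - 48) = (c - 5)*(c - 2)*(c + 4)*(c^2 + c - 12) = (c - 5)*(c - 3)*(c - 2)*(c + 4)*(c + 4)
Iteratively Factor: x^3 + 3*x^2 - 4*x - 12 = (x - 2)*(x^2 + 5*x + 6) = (x - 2)*(x + 3)*(x + 2)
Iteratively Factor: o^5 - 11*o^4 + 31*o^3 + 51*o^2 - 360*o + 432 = (o - 3)*(o^4 - 8*o^3 + 7*o^2 + 72*o - 144) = (o - 3)*(o + 3)*(o^3 - 11*o^2 + 40*o - 48) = (o - 4)*(o - 3)*(o + 3)*(o^2 - 7*o + 12) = (o - 4)*(o - 3)^2*(o + 3)*(o - 4)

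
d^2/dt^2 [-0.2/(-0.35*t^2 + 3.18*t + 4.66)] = (0.049*t^2 - 0.4452*t - 0.2*(0.7*t - 3.18)*(1.4*t - 6.36) - 0.6524)/(-0.35*t^2 + 3.18*t + 4.66)^3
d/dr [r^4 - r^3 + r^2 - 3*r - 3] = 4*r^3 - 3*r^2 + 2*r - 3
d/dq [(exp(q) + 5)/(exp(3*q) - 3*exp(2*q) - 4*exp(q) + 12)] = ((exp(q) + 5)*(-3*exp(2*q) + 6*exp(q) + 4) + exp(3*q) - 3*exp(2*q) - 4*exp(q) + 12)*exp(q)/(exp(3*q) - 3*exp(2*q) - 4*exp(q) + 12)^2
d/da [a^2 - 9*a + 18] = 2*a - 9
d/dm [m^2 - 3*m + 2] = 2*m - 3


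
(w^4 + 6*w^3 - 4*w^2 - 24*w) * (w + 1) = w^5 + 7*w^4 + 2*w^3 - 28*w^2 - 24*w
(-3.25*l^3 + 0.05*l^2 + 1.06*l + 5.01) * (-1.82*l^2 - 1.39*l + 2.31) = 5.915*l^5 + 4.4265*l^4 - 9.5062*l^3 - 10.4761*l^2 - 4.5153*l + 11.5731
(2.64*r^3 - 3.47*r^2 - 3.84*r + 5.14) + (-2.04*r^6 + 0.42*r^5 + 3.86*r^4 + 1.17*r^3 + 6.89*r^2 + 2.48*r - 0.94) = -2.04*r^6 + 0.42*r^5 + 3.86*r^4 + 3.81*r^3 + 3.42*r^2 - 1.36*r + 4.2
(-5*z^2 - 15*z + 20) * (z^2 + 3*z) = -5*z^4 - 30*z^3 - 25*z^2 + 60*z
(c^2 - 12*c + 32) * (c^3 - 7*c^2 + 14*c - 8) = c^5 - 19*c^4 + 130*c^3 - 400*c^2 + 544*c - 256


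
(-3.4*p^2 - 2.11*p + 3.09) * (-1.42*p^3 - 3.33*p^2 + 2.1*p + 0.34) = 4.828*p^5 + 14.3182*p^4 - 4.5015*p^3 - 15.8767*p^2 + 5.7716*p + 1.0506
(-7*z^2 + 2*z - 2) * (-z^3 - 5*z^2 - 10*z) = 7*z^5 + 33*z^4 + 62*z^3 - 10*z^2 + 20*z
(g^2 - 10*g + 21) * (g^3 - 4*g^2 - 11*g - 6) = g^5 - 14*g^4 + 50*g^3 + 20*g^2 - 171*g - 126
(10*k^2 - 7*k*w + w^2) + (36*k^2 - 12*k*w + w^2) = 46*k^2 - 19*k*w + 2*w^2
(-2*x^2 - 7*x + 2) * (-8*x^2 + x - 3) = 16*x^4 + 54*x^3 - 17*x^2 + 23*x - 6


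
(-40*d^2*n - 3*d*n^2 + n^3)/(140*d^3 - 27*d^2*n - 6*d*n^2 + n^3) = n*(-8*d + n)/(28*d^2 - 11*d*n + n^2)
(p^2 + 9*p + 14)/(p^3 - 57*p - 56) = (p + 2)/(p^2 - 7*p - 8)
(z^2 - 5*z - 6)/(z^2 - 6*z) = (z + 1)/z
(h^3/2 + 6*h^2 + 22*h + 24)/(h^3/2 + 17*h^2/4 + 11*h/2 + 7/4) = 2*(h^3 + 12*h^2 + 44*h + 48)/(2*h^3 + 17*h^2 + 22*h + 7)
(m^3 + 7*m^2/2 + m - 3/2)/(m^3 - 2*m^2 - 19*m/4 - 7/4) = 2*(2*m^2 + 5*m - 3)/(4*m^2 - 12*m - 7)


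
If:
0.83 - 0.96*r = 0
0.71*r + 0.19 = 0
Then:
No Solution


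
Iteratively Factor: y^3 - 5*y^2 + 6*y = (y - 3)*(y^2 - 2*y) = y*(y - 3)*(y - 2)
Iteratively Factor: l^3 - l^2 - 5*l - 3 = (l - 3)*(l^2 + 2*l + 1) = (l - 3)*(l + 1)*(l + 1)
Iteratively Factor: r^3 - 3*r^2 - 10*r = (r)*(r^2 - 3*r - 10) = r*(r - 5)*(r + 2)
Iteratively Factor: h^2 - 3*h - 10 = (h + 2)*(h - 5)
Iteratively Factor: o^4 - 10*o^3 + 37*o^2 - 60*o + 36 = (o - 3)*(o^3 - 7*o^2 + 16*o - 12) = (o - 3)^2*(o^2 - 4*o + 4) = (o - 3)^2*(o - 2)*(o - 2)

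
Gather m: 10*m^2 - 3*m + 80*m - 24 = 10*m^2 + 77*m - 24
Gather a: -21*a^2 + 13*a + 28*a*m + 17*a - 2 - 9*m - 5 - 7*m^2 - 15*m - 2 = -21*a^2 + a*(28*m + 30) - 7*m^2 - 24*m - 9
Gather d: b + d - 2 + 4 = b + d + 2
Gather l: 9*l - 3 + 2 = 9*l - 1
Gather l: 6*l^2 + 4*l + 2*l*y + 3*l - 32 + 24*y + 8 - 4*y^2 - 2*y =6*l^2 + l*(2*y + 7) - 4*y^2 + 22*y - 24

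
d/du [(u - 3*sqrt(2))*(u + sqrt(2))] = 2*u - 2*sqrt(2)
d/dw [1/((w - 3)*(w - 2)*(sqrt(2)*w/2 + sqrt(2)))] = sqrt(2)*(-(w - 3)*(w - 2) - (w - 3)*(w + 2) - (w - 2)*(w + 2))/((w - 3)^2*(w - 2)^2*(w + 2)^2)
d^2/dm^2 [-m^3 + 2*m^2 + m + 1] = 4 - 6*m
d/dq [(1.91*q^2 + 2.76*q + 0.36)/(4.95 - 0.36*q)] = (-0.6876*q^2 + 18.909*q + 13.7916)/(0.1296*q^2 - 3.564*q + 24.5025)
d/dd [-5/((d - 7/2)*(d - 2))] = 10*(4*d - 11)/((d - 2)^2*(2*d - 7)^2)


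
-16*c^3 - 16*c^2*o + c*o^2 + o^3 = (-4*c + o)*(c + o)*(4*c + o)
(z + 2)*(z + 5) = z^2 + 7*z + 10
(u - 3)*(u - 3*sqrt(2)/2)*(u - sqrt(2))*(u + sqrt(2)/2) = u^4 - 3*u^3 - 2*sqrt(2)*u^3 + u^2/2 + 6*sqrt(2)*u^2 - 3*u/2 + 3*sqrt(2)*u/2 - 9*sqrt(2)/2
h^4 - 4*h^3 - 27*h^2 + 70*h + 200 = (h - 5)^2*(h + 2)*(h + 4)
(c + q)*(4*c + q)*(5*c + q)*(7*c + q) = 140*c^4 + 223*c^3*q + 99*c^2*q^2 + 17*c*q^3 + q^4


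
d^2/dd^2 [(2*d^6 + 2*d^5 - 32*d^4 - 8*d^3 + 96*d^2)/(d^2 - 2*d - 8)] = 4*(6*d^5 - 63*d^4 + 178*d^3 + 72*d^2 - 672*d + 384)/(d^3 - 12*d^2 + 48*d - 64)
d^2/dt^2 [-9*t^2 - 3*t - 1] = -18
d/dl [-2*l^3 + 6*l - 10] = 6 - 6*l^2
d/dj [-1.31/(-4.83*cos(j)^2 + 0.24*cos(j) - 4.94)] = (12.6546*cos(j) - 0.3144)*sin(j)/(4.83*cos(j)^2 - 0.24*cos(j) + 4.94)^2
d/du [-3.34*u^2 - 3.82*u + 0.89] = -6.68*u - 3.82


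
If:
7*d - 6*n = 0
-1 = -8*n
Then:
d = 3/28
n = 1/8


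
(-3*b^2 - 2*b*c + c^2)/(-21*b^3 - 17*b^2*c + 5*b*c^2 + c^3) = 1/(7*b + c)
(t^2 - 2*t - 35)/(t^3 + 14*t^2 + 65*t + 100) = (t - 7)/(t^2 + 9*t + 20)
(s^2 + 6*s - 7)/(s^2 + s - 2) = (s + 7)/(s + 2)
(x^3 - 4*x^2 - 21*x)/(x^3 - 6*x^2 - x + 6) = x*(x^2 - 4*x - 21)/(x^3 - 6*x^2 - x + 6)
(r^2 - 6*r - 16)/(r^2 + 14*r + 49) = (r^2 - 6*r - 16)/(r^2 + 14*r + 49)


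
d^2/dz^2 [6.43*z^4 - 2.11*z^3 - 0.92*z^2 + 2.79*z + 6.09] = 77.16*z^2 - 12.66*z - 1.84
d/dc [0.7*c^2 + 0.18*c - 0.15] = 1.4*c + 0.18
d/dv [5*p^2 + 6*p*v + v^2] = 6*p + 2*v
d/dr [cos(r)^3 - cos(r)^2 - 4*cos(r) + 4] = (-3*cos(r)^2 + 2*cos(r) + 4)*sin(r)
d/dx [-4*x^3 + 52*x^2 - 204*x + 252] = -12*x^2 + 104*x - 204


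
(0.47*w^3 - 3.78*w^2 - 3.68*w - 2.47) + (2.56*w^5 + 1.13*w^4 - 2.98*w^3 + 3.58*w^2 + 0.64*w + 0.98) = 2.56*w^5 + 1.13*w^4 - 2.51*w^3 - 0.2*w^2 - 3.04*w - 1.49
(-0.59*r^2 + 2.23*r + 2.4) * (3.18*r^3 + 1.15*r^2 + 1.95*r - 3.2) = -1.8762*r^5 + 6.4129*r^4 + 9.046*r^3 + 8.9965*r^2 - 2.456*r - 7.68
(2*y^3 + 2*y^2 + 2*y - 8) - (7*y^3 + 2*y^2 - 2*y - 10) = -5*y^3 + 4*y + 2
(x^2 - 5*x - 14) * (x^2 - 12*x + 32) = x^4 - 17*x^3 + 78*x^2 + 8*x - 448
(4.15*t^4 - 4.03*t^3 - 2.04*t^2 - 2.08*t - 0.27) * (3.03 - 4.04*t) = -16.766*t^5 + 28.8557*t^4 - 3.9693*t^3 + 2.222*t^2 - 5.2116*t - 0.8181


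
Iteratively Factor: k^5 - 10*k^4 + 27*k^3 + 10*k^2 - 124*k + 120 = (k - 3)*(k^4 - 7*k^3 + 6*k^2 + 28*k - 40) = (k - 3)*(k + 2)*(k^3 - 9*k^2 + 24*k - 20) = (k - 5)*(k - 3)*(k + 2)*(k^2 - 4*k + 4) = (k - 5)*(k - 3)*(k - 2)*(k + 2)*(k - 2)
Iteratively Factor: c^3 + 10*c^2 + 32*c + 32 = (c + 2)*(c^2 + 8*c + 16) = (c + 2)*(c + 4)*(c + 4)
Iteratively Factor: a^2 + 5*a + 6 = (a + 2)*(a + 3)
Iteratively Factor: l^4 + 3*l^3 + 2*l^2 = (l)*(l^3 + 3*l^2 + 2*l) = l*(l + 2)*(l^2 + l) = l^2*(l + 2)*(l + 1)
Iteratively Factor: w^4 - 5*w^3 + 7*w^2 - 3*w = (w - 1)*(w^3 - 4*w^2 + 3*w) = (w - 1)^2*(w^2 - 3*w) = w*(w - 1)^2*(w - 3)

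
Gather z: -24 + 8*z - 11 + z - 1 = 9*z - 36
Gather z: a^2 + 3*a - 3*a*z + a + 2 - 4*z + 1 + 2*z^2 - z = a^2 + 4*a + 2*z^2 + z*(-3*a - 5) + 3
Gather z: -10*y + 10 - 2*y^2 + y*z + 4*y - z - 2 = -2*y^2 - 6*y + z*(y - 1) + 8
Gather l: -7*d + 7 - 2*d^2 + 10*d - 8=-2*d^2 + 3*d - 1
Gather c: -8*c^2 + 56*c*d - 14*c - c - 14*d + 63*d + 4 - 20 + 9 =-8*c^2 + c*(56*d - 15) + 49*d - 7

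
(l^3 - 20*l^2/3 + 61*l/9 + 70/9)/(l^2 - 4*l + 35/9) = (3*l^2 - 13*l - 10)/(3*l - 5)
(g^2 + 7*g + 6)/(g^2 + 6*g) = (g + 1)/g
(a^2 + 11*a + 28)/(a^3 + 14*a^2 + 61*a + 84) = 1/(a + 3)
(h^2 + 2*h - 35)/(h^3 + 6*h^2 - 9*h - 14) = (h - 5)/(h^2 - h - 2)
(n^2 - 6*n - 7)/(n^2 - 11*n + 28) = (n + 1)/(n - 4)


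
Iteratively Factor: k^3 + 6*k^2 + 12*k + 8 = (k + 2)*(k^2 + 4*k + 4) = (k + 2)^2*(k + 2)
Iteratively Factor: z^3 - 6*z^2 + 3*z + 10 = (z - 5)*(z^2 - z - 2) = (z - 5)*(z - 2)*(z + 1)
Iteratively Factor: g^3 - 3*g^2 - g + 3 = (g - 1)*(g^2 - 2*g - 3) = (g - 3)*(g - 1)*(g + 1)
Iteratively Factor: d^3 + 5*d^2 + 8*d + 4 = (d + 2)*(d^2 + 3*d + 2) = (d + 2)^2*(d + 1)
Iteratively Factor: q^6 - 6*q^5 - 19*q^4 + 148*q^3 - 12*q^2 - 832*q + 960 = (q + 3)*(q^5 - 9*q^4 + 8*q^3 + 124*q^2 - 384*q + 320) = (q - 2)*(q + 3)*(q^4 - 7*q^3 - 6*q^2 + 112*q - 160) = (q - 4)*(q - 2)*(q + 3)*(q^3 - 3*q^2 - 18*q + 40) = (q - 4)*(q - 2)^2*(q + 3)*(q^2 - q - 20) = (q - 5)*(q - 4)*(q - 2)^2*(q + 3)*(q + 4)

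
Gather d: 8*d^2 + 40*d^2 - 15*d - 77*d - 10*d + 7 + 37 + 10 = 48*d^2 - 102*d + 54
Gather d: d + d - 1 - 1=2*d - 2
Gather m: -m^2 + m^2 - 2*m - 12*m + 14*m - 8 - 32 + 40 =0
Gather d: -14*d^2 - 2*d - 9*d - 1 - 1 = -14*d^2 - 11*d - 2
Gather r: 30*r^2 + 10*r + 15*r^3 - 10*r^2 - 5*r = 15*r^3 + 20*r^2 + 5*r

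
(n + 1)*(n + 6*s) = n^2 + 6*n*s + n + 6*s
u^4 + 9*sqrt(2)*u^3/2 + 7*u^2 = u^2*(u + sqrt(2))*(u + 7*sqrt(2)/2)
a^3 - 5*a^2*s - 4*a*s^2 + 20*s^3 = (a - 5*s)*(a - 2*s)*(a + 2*s)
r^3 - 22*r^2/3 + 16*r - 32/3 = (r - 4)*(r - 2)*(r - 4/3)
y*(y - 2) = y^2 - 2*y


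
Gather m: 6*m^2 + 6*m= 6*m^2 + 6*m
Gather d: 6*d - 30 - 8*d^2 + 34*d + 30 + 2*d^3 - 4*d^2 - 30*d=2*d^3 - 12*d^2 + 10*d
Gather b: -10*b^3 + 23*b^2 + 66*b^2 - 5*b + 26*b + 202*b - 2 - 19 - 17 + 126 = -10*b^3 + 89*b^2 + 223*b + 88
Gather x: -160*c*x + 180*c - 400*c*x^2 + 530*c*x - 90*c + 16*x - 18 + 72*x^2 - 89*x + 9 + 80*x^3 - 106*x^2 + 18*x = 90*c + 80*x^3 + x^2*(-400*c - 34) + x*(370*c - 55) - 9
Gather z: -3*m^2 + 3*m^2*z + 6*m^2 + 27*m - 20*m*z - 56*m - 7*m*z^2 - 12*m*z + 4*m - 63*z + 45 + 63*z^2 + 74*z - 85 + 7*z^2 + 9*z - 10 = 3*m^2 - 25*m + z^2*(70 - 7*m) + z*(3*m^2 - 32*m + 20) - 50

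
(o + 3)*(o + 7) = o^2 + 10*o + 21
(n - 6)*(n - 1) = n^2 - 7*n + 6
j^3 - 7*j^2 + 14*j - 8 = (j - 4)*(j - 2)*(j - 1)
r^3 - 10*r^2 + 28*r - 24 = (r - 6)*(r - 2)^2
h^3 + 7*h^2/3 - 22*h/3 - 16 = (h - 8/3)*(h + 2)*(h + 3)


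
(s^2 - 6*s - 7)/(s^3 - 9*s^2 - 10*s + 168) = (s + 1)/(s^2 - 2*s - 24)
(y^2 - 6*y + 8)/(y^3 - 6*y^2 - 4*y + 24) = (y - 4)/(y^2 - 4*y - 12)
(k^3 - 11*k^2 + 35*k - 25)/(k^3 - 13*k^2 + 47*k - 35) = (k - 5)/(k - 7)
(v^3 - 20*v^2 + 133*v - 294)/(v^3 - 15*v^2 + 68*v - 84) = (v - 7)/(v - 2)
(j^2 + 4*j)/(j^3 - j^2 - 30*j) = (j + 4)/(j^2 - j - 30)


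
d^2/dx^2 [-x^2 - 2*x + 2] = -2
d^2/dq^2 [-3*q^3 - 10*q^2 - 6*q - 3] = -18*q - 20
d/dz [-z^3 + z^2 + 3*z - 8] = -3*z^2 + 2*z + 3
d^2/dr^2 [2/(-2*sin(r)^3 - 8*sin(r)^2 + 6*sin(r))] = (9*sin(r)^3 + 44*sin(r)^2 + 46*sin(r) - 100 - 69/sin(r) + 72/sin(r)^2 - 18/sin(r)^3)/(sin(r)^2 + 4*sin(r) - 3)^3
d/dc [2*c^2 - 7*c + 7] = 4*c - 7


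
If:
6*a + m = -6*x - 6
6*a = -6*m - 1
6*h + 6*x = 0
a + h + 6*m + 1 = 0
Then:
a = 7/30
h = 7/6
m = -2/5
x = -7/6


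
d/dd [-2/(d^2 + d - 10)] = 2*(2*d + 1)/(d^2 + d - 10)^2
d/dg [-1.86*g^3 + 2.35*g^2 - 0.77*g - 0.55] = -5.58*g^2 + 4.7*g - 0.77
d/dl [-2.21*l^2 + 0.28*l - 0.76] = 0.28 - 4.42*l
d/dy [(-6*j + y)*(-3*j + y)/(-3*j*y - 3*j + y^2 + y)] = (6*j + 1)/(y^2 + 2*y + 1)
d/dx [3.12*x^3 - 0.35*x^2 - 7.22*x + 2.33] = 9.36*x^2 - 0.7*x - 7.22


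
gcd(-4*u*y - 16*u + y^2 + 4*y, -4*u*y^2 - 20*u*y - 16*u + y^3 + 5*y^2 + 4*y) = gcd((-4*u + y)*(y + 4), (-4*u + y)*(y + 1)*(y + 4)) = -4*u*y - 16*u + y^2 + 4*y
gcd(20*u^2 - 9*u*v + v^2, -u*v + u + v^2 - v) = 1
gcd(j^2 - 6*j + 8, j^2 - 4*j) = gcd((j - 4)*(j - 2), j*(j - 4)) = j - 4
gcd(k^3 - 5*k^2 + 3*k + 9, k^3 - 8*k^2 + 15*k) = k - 3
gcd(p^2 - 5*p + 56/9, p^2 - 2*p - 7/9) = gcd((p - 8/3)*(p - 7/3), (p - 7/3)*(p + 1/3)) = p - 7/3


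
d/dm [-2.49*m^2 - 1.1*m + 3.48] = -4.98*m - 1.1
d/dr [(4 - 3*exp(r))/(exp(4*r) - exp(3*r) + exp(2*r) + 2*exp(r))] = ((3*exp(r) - 4)*(4*exp(3*r) - 3*exp(2*r) + 2*exp(r) + 2) - 3*(exp(3*r) - exp(2*r) + exp(r) + 2)*exp(r))*exp(-r)/(exp(3*r) - exp(2*r) + exp(r) + 2)^2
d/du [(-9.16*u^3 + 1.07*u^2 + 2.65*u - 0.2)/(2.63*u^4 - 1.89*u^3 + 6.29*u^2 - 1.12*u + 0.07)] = (24.0908*u^6 - 5.6282*u^5 - 76.5026*u^4 + 32.6394*u^3 - 20.9245*u^2 + 2.6658*u - 0.0385)/(6.9169*u^8 - 9.9414*u^7 + 36.6575*u^6 - 29.6674*u^5 + 44.1659*u^4 - 14.3542*u^3 + 2.135*u^2 - 0.1568*u + 0.0049)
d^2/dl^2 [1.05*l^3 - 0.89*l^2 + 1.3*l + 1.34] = 6.3*l - 1.78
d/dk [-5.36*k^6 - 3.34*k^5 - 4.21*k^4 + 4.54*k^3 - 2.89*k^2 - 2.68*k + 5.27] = -32.16*k^5 - 16.7*k^4 - 16.84*k^3 + 13.62*k^2 - 5.78*k - 2.68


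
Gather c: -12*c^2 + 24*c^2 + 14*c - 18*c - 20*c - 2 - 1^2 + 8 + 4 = 12*c^2 - 24*c + 9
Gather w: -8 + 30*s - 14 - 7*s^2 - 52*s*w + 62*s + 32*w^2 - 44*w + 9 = -7*s^2 + 92*s + 32*w^2 + w*(-52*s - 44) - 13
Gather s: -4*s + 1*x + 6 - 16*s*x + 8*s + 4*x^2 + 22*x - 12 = s*(4 - 16*x) + 4*x^2 + 23*x - 6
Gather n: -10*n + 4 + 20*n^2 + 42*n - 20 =20*n^2 + 32*n - 16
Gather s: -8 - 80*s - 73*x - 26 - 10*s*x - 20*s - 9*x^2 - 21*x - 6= s*(-10*x - 100) - 9*x^2 - 94*x - 40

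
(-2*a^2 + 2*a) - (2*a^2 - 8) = -4*a^2 + 2*a + 8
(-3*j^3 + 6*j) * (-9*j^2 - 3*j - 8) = 27*j^5 + 9*j^4 - 30*j^3 - 18*j^2 - 48*j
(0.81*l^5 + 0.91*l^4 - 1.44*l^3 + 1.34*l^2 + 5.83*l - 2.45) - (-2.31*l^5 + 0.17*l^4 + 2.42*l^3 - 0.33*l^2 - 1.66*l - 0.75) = 3.12*l^5 + 0.74*l^4 - 3.86*l^3 + 1.67*l^2 + 7.49*l - 1.7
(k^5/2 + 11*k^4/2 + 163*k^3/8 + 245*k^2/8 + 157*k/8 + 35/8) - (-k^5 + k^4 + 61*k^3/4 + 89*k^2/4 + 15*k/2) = 3*k^5/2 + 9*k^4/2 + 41*k^3/8 + 67*k^2/8 + 97*k/8 + 35/8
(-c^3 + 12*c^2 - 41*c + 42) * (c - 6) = -c^4 + 18*c^3 - 113*c^2 + 288*c - 252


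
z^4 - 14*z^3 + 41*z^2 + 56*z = z*(z - 8)*(z - 7)*(z + 1)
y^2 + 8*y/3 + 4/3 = (y + 2/3)*(y + 2)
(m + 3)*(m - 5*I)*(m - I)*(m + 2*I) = m^4 + 3*m^3 - 4*I*m^3 + 7*m^2 - 12*I*m^2 + 21*m - 10*I*m - 30*I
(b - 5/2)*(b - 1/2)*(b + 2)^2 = b^4 + b^3 - 27*b^2/4 - 7*b + 5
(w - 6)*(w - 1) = w^2 - 7*w + 6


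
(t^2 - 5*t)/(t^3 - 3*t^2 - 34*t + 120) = t/(t^2 + 2*t - 24)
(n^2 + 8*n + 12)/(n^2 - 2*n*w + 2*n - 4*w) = (-n - 6)/(-n + 2*w)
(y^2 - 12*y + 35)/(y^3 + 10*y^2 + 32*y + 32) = (y^2 - 12*y + 35)/(y^3 + 10*y^2 + 32*y + 32)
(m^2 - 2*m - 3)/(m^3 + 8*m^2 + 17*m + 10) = (m - 3)/(m^2 + 7*m + 10)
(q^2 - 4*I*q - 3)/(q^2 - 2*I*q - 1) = (q - 3*I)/(q - I)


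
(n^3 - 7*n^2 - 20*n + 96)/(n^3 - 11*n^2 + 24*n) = (n + 4)/n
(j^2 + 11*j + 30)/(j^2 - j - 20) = (j^2 + 11*j + 30)/(j^2 - j - 20)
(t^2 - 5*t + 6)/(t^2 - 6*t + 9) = (t - 2)/(t - 3)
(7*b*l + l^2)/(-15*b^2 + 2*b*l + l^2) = l*(7*b + l)/(-15*b^2 + 2*b*l + l^2)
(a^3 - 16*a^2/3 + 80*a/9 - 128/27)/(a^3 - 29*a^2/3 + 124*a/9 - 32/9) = (9*a^2 - 36*a + 32)/(3*(3*a^2 - 25*a + 8))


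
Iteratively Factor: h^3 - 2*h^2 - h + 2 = (h - 2)*(h^2 - 1) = (h - 2)*(h + 1)*(h - 1)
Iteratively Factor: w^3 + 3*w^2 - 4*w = (w)*(w^2 + 3*w - 4) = w*(w - 1)*(w + 4)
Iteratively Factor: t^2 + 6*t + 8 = (t + 2)*(t + 4)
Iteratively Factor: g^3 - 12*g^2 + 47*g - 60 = (g - 3)*(g^2 - 9*g + 20) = (g - 5)*(g - 3)*(g - 4)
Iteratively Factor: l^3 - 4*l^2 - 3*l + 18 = (l - 3)*(l^2 - l - 6) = (l - 3)*(l + 2)*(l - 3)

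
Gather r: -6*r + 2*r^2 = 2*r^2 - 6*r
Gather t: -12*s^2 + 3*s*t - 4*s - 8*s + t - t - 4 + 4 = -12*s^2 + 3*s*t - 12*s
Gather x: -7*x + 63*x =56*x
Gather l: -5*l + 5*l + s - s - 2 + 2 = 0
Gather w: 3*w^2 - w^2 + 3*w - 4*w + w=2*w^2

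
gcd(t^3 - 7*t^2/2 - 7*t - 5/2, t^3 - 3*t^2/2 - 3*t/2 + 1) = t + 1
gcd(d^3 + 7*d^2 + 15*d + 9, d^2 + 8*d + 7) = d + 1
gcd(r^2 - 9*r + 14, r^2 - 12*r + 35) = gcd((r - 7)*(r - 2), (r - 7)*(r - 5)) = r - 7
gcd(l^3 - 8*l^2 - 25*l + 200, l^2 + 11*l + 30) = l + 5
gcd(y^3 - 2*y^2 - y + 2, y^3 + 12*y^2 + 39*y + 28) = y + 1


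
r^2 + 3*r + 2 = (r + 1)*(r + 2)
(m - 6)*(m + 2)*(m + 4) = m^3 - 28*m - 48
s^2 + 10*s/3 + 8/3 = (s + 4/3)*(s + 2)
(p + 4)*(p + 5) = p^2 + 9*p + 20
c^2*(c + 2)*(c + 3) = c^4 + 5*c^3 + 6*c^2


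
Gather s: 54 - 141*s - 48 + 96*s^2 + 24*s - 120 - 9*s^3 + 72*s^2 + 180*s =-9*s^3 + 168*s^2 + 63*s - 114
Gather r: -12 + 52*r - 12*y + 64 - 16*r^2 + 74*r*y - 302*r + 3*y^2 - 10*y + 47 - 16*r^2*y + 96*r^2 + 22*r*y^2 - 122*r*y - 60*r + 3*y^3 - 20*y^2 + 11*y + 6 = r^2*(80 - 16*y) + r*(22*y^2 - 48*y - 310) + 3*y^3 - 17*y^2 - 11*y + 105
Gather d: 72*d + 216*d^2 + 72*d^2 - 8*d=288*d^2 + 64*d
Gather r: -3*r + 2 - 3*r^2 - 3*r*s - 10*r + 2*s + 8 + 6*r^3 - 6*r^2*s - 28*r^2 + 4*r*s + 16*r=6*r^3 + r^2*(-6*s - 31) + r*(s + 3) + 2*s + 10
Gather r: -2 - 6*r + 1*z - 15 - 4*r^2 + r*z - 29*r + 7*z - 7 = -4*r^2 + r*(z - 35) + 8*z - 24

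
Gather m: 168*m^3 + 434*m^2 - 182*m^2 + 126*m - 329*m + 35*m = 168*m^3 + 252*m^2 - 168*m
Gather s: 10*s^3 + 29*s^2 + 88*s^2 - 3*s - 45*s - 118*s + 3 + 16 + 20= 10*s^3 + 117*s^2 - 166*s + 39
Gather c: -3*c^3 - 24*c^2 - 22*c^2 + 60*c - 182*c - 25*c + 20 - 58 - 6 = -3*c^3 - 46*c^2 - 147*c - 44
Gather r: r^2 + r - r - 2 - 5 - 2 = r^2 - 9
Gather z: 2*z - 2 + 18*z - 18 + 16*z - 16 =36*z - 36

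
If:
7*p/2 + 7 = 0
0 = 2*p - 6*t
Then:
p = -2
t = -2/3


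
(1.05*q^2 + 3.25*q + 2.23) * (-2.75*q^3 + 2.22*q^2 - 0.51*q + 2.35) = -2.8875*q^5 - 6.6065*q^4 + 0.547*q^3 + 5.7606*q^2 + 6.5002*q + 5.2405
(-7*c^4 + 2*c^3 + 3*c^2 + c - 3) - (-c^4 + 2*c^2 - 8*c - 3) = -6*c^4 + 2*c^3 + c^2 + 9*c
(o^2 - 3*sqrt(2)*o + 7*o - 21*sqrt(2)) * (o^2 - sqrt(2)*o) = o^4 - 4*sqrt(2)*o^3 + 7*o^3 - 28*sqrt(2)*o^2 + 6*o^2 + 42*o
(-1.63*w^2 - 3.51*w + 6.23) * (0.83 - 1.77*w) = 2.8851*w^3 + 4.8598*w^2 - 13.9404*w + 5.1709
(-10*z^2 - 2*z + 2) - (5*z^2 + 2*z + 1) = -15*z^2 - 4*z + 1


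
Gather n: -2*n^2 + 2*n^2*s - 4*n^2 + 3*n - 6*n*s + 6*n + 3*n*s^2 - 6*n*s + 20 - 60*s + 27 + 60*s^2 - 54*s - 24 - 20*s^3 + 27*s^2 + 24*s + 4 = n^2*(2*s - 6) + n*(3*s^2 - 12*s + 9) - 20*s^3 + 87*s^2 - 90*s + 27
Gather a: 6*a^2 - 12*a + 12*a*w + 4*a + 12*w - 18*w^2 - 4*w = 6*a^2 + a*(12*w - 8) - 18*w^2 + 8*w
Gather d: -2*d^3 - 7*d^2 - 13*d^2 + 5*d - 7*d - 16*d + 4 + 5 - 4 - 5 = -2*d^3 - 20*d^2 - 18*d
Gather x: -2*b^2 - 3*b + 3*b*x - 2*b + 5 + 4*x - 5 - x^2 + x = -2*b^2 - 5*b - x^2 + x*(3*b + 5)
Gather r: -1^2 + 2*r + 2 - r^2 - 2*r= 1 - r^2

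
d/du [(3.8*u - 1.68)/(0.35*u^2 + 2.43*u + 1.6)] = (-1.33*u^2 + 1.176*u + 10.1624)/(0.1225*u^4 + 1.701*u^3 + 7.0249*u^2 + 7.776*u + 2.56)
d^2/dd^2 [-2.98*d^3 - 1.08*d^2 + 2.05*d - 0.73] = -17.88*d - 2.16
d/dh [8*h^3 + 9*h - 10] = 24*h^2 + 9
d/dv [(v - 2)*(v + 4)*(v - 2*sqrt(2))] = 3*v^2 - 4*sqrt(2)*v + 4*v - 8 - 4*sqrt(2)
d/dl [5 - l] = -1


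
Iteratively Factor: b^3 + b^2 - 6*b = (b - 2)*(b^2 + 3*b) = (b - 2)*(b + 3)*(b)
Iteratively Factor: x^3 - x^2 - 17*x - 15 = (x + 1)*(x^2 - 2*x - 15) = (x + 1)*(x + 3)*(x - 5)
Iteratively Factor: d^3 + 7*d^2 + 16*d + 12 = (d + 2)*(d^2 + 5*d + 6) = (d + 2)^2*(d + 3)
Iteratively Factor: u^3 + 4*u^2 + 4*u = (u + 2)*(u^2 + 2*u) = (u + 2)^2*(u)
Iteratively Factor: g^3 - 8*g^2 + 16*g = (g)*(g^2 - 8*g + 16) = g*(g - 4)*(g - 4)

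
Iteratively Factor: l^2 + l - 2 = (l + 2)*(l - 1)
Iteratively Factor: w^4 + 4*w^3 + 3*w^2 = (w + 1)*(w^3 + 3*w^2) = w*(w + 1)*(w^2 + 3*w) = w*(w + 1)*(w + 3)*(w)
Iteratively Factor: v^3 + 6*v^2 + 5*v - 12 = (v + 3)*(v^2 + 3*v - 4) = (v - 1)*(v + 3)*(v + 4)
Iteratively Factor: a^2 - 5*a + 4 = (a - 4)*(a - 1)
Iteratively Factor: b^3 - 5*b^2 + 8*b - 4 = (b - 2)*(b^2 - 3*b + 2) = (b - 2)*(b - 1)*(b - 2)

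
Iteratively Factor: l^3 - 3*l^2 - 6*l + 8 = (l - 4)*(l^2 + l - 2) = (l - 4)*(l - 1)*(l + 2)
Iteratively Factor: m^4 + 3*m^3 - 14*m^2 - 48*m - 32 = (m + 2)*(m^3 + m^2 - 16*m - 16) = (m + 2)*(m + 4)*(m^2 - 3*m - 4) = (m + 1)*(m + 2)*(m + 4)*(m - 4)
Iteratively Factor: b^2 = (b)*(b)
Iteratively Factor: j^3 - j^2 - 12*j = (j + 3)*(j^2 - 4*j) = j*(j + 3)*(j - 4)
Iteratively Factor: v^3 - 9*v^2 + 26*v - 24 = (v - 2)*(v^2 - 7*v + 12) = (v - 3)*(v - 2)*(v - 4)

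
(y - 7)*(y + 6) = y^2 - y - 42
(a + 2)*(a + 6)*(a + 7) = a^3 + 15*a^2 + 68*a + 84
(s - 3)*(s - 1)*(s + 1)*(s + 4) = s^4 + s^3 - 13*s^2 - s + 12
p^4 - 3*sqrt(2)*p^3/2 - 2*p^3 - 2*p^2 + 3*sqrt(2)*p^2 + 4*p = p*(p - 2)*(p - 2*sqrt(2))*(p + sqrt(2)/2)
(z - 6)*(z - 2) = z^2 - 8*z + 12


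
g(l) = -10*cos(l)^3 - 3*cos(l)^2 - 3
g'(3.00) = 3.31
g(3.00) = 3.76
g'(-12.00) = 14.18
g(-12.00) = -11.15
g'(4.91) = -2.29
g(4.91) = -3.19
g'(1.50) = 0.57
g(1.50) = -3.02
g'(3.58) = -8.13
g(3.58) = 1.96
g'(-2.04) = -3.05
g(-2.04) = -2.69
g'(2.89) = 5.56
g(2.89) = 3.27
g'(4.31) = -2.07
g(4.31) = -2.86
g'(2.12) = 4.30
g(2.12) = -2.40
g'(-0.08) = -2.86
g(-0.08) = -15.89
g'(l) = 30*sin(l)*cos(l)^2 + 6*sin(l)*cos(l)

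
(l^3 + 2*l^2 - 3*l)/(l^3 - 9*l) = (l - 1)/(l - 3)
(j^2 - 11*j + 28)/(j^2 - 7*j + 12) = (j - 7)/(j - 3)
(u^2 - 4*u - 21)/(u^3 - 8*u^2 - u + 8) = (u^2 - 4*u - 21)/(u^3 - 8*u^2 - u + 8)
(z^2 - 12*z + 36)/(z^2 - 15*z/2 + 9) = 2*(z - 6)/(2*z - 3)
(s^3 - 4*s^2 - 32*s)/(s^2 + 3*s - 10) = s*(s^2 - 4*s - 32)/(s^2 + 3*s - 10)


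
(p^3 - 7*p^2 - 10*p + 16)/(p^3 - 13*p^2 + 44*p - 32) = (p + 2)/(p - 4)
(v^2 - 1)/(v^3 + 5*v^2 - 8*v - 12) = (v - 1)/(v^2 + 4*v - 12)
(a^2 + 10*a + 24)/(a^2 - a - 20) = (a + 6)/(a - 5)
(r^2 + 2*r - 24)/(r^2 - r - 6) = (-r^2 - 2*r + 24)/(-r^2 + r + 6)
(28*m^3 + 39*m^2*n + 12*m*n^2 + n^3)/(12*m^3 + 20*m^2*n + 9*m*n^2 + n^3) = (28*m^2 + 11*m*n + n^2)/(12*m^2 + 8*m*n + n^2)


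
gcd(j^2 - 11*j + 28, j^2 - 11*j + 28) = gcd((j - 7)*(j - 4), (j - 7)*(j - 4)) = j^2 - 11*j + 28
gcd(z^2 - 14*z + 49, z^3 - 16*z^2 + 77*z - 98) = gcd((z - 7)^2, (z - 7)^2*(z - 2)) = z^2 - 14*z + 49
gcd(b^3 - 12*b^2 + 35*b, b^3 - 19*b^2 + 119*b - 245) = b^2 - 12*b + 35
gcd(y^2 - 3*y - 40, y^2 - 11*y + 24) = y - 8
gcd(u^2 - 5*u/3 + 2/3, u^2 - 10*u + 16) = 1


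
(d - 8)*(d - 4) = d^2 - 12*d + 32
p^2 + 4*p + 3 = (p + 1)*(p + 3)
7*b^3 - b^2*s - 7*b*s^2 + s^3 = (-7*b + s)*(-b + s)*(b + s)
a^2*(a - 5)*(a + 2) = a^4 - 3*a^3 - 10*a^2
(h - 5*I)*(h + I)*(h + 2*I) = h^3 - 2*I*h^2 + 13*h + 10*I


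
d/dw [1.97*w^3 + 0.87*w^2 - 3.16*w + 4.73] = 5.91*w^2 + 1.74*w - 3.16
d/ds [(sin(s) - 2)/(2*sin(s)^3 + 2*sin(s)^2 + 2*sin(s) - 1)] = 4*(5*sin(s) + sin(3*s) - 5*cos(2*s) + 8)*cos(s)/(-7*sin(s) + sin(3*s) + 2*cos(2*s))^2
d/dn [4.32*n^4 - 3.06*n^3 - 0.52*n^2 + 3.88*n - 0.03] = 17.28*n^3 - 9.18*n^2 - 1.04*n + 3.88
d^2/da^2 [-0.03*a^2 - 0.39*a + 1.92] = -0.0600000000000000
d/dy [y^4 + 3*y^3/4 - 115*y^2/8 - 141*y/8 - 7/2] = 4*y^3 + 9*y^2/4 - 115*y/4 - 141/8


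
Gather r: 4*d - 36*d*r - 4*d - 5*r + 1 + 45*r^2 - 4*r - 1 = 45*r^2 + r*(-36*d - 9)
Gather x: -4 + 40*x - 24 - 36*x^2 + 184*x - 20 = -36*x^2 + 224*x - 48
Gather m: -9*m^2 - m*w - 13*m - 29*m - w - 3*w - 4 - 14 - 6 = -9*m^2 + m*(-w - 42) - 4*w - 24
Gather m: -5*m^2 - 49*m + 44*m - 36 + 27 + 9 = -5*m^2 - 5*m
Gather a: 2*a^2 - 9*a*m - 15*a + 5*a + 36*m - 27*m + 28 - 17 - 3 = 2*a^2 + a*(-9*m - 10) + 9*m + 8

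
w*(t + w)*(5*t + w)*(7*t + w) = 35*t^3*w + 47*t^2*w^2 + 13*t*w^3 + w^4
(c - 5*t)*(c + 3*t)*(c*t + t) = c^3*t - 2*c^2*t^2 + c^2*t - 15*c*t^3 - 2*c*t^2 - 15*t^3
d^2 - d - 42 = (d - 7)*(d + 6)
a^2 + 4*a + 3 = (a + 1)*(a + 3)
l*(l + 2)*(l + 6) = l^3 + 8*l^2 + 12*l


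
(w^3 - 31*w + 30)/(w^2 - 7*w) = (w^3 - 31*w + 30)/(w*(w - 7))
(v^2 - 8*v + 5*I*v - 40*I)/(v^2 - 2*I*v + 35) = (v - 8)/(v - 7*I)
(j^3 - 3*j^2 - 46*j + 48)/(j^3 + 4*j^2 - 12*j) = (j^2 - 9*j + 8)/(j*(j - 2))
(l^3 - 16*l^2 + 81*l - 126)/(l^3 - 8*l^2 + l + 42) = (l - 6)/(l + 2)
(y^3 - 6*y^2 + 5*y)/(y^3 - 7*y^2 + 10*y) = (y - 1)/(y - 2)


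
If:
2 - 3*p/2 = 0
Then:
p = 4/3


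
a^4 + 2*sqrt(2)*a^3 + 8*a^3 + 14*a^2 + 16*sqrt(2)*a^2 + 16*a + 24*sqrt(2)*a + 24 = (a + 2)*(a + 6)*(a + sqrt(2))^2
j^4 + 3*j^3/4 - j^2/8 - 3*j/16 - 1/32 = (j - 1/2)*(j + 1/4)*(j + 1/2)^2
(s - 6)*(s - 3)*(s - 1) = s^3 - 10*s^2 + 27*s - 18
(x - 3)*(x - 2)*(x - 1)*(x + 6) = x^4 - 25*x^2 + 60*x - 36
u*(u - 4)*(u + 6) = u^3 + 2*u^2 - 24*u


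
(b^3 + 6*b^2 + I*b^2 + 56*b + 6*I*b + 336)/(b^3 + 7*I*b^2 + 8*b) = (b^2 + b*(6 - 7*I) - 42*I)/(b*(b - I))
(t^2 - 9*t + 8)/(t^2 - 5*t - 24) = (t - 1)/(t + 3)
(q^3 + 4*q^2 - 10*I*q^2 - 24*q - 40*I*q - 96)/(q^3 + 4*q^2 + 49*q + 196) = (q^2 - 10*I*q - 24)/(q^2 + 49)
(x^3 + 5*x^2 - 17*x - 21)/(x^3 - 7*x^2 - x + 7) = (x^2 + 4*x - 21)/(x^2 - 8*x + 7)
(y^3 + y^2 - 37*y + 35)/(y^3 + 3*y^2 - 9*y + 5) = (y^2 + 2*y - 35)/(y^2 + 4*y - 5)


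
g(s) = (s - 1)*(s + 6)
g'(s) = 2*s + 5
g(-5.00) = -6.00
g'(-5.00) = -5.00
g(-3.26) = -11.67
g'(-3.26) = -1.52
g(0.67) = -2.20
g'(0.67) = 6.34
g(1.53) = 3.99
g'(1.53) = 8.06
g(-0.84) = -9.49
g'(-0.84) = 3.32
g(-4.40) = -8.64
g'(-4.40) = -3.80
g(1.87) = 6.85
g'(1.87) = 8.74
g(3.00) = 18.00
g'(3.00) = 11.00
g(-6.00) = 0.00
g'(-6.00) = -7.00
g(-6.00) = 0.00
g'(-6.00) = -7.00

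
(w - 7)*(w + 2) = w^2 - 5*w - 14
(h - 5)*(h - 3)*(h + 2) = h^3 - 6*h^2 - h + 30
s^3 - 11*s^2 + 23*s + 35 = (s - 7)*(s - 5)*(s + 1)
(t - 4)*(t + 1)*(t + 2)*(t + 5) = t^4 + 4*t^3 - 15*t^2 - 58*t - 40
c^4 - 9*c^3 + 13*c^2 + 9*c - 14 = (c - 7)*(c - 2)*(c - 1)*(c + 1)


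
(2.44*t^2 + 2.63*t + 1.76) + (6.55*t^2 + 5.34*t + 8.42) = 8.99*t^2 + 7.97*t + 10.18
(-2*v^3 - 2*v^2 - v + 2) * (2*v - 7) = -4*v^4 + 10*v^3 + 12*v^2 + 11*v - 14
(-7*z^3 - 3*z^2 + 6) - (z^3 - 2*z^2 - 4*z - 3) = -8*z^3 - z^2 + 4*z + 9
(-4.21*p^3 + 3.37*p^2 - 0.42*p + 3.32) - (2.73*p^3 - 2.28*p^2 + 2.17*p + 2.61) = -6.94*p^3 + 5.65*p^2 - 2.59*p + 0.71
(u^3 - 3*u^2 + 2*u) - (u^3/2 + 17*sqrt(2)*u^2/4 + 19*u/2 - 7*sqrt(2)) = u^3/2 - 17*sqrt(2)*u^2/4 - 3*u^2 - 15*u/2 + 7*sqrt(2)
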